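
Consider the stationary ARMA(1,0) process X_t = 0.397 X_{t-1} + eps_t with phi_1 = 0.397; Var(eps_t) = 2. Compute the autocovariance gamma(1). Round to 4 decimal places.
\gamma(1) = 0.9426

Multiply the model equation by X_{t-k} and take expectations. With theta_0 = psi_0 = 1 and psi_j the MA(infinity) weights, this gives
  gamma(k) - sum_i phi_i gamma(k-i) = c_k,
  c_k = sigma^2 * sum_{j=k..q} theta_j psi_{j-k}   (c_k = 0 for k > q),
using gamma(-m) = gamma(m).
Pure AR (q = 0): c_0 = sigma^2 = 2, c_k = 0 for k >= 1.
Equations for k = 0 and k = 1 (AR order 1):
  gamma(0) = phi_1 gamma(1) + c_0
  gamma(1) = phi_1 gamma(0) + c_1
Substituting the second into the first: gamma(0) (1 - phi_1^2) = c_0 + phi_1 c_1, so
  gamma(0) = c_0 / (1 - phi_1^2) = 2 / (1 - (0.397)^2) = 2 / 0.842391 = 2.374194.
  gamma(1) = phi_1 gamma(0) = (0.397)(2.374194) = 0.942555.
Therefore gamma(1) = 0.9426 (to 4 decimal places).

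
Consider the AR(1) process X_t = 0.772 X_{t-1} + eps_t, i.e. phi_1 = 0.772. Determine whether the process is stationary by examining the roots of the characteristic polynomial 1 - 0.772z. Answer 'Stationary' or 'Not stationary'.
\text{Stationary}

The AR(p) characteristic polynomial is P(z) = 1 - 0.772z.
Stationarity requires all roots to lie outside the unit circle, i.e. |z| > 1 for every root.
This is linear in z: 1 + (-0.772) z = 0  =>  z = -1/(-0.772) = 1.295337,  |z| = 1.295337.
Moduli of all roots: 1.2953.
All moduli strictly greater than 1? Yes.
Verdict: Stationary.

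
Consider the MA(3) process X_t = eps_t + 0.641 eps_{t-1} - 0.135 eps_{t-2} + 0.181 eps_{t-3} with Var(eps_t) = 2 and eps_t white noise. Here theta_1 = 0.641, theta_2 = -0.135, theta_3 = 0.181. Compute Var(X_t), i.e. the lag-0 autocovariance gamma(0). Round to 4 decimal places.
\gamma(0) = 2.9237

For an MA(q) process X_t = eps_t + sum_i theta_i eps_{t-i} with
Var(eps_t) = sigma^2, the variance is
  gamma(0) = sigma^2 * (1 + sum_i theta_i^2).
  sum_i theta_i^2 = (0.641)^2 + (-0.135)^2 + (0.181)^2 = 0.410881 + 0.018225 + 0.032761 = 0.461867.
  gamma(0) = 2 * (1 + 0.461867) = 2 * 1.461867 = 2.923734, which rounds to 2.9237.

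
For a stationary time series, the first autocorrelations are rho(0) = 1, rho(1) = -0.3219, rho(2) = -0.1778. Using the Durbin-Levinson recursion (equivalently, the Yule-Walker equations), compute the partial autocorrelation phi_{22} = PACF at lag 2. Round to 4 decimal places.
\phi_{22} = -0.3140

The PACF at lag k is phi_{kk}, the last component of the solution
to the Yule-Walker system G_k phi = r_k where
  (G_k)_{ij} = rho(|i - j|), (r_k)_i = rho(i), i,j = 1..k.
Equivalently, Durbin-Levinson gives phi_{kk} iteratively:
  phi_{11} = rho(1)
  phi_{kk} = [rho(k) - sum_{j=1..k-1} phi_{k-1,j} rho(k-j)]
            / [1 - sum_{j=1..k-1} phi_{k-1,j} rho(j)],
  phi_{k,j} = phi_{k-1,j} - phi_{kk} phi_{k-1,k-j},  j = 1..k-1.
Step k = 1:
  phi_11 = rho(1) = -0.3219.
Step k = 2:
  phi_22 = [rho(2) - phi_11 rho(1)] / [1 - phi_11 rho(1)] = [-0.1778 - (-0.3219)(-0.3219)] / [1 - (-0.3219)(-0.3219)]
         = -0.28141961 / 0.89638039 = -0.314.
Therefore phi_{22} = -0.3140.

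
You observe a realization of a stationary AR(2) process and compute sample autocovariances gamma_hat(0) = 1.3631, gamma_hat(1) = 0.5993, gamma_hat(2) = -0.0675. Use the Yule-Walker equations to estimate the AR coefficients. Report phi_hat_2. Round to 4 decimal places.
\hat\phi_{2} = -0.3010

The Yule-Walker equations for an AR(p) process read, in matrix form,
  Gamma_p phi = r_p,   with   (Gamma_p)_{ij} = gamma(|i - j|),
                       (r_p)_i = gamma(i),   i,j = 1..p.
Substitute the sample gammas (Toeplitz matrix and right-hand side of size 2):
  Gamma_p = [[1.3631, 0.5993], [0.5993, 1.3631]]
  r_p     = [0.5993, -0.0675]
Written out:
  1.3631 phi_1 + 0.5993 phi_2 = 0.5993
  0.5993 phi_1 + 1.3631 phi_2 = -0.0675
Solve by Cramer's rule:
  det = gamma(0)^2 - gamma(1)^2 = (1.3631)^2 - (0.5993)^2 = 1.85804161 - 0.35916049 = 1.49888112
  phi_hat_1 = [gamma(1) gamma(0) - gamma(1) gamma(2)] / det = [(0.5993)(1.3631) - (0.5993)(-0.0675)] / 1.49888112 = 0.85735858 / 1.49888112 = 0.572
  phi_hat_2 = [gamma(0) gamma(2) - gamma(1)^2] / det = [(1.3631)(-0.0675) - (0.5993)^2] / 1.49888112 = -0.45116974 / 1.49888112 = -0.301
So phi_hat = [0.5720, -0.3010].
Therefore phi_hat_2 = -0.3010.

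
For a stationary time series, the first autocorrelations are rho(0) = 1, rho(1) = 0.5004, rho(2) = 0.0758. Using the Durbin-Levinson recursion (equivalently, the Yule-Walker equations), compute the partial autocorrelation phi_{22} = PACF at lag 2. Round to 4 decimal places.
\phi_{22} = -0.2329

The PACF at lag k is phi_{kk}, the last component of the solution
to the Yule-Walker system G_k phi = r_k where
  (G_k)_{ij} = rho(|i - j|), (r_k)_i = rho(i), i,j = 1..k.
Equivalently, Durbin-Levinson gives phi_{kk} iteratively:
  phi_{11} = rho(1)
  phi_{kk} = [rho(k) - sum_{j=1..k-1} phi_{k-1,j} rho(k-j)]
            / [1 - sum_{j=1..k-1} phi_{k-1,j} rho(j)],
  phi_{k,j} = phi_{k-1,j} - phi_{kk} phi_{k-1,k-j},  j = 1..k-1.
Step k = 1:
  phi_11 = rho(1) = 0.5004.
Step k = 2:
  phi_22 = [rho(2) - phi_11 rho(1)] / [1 - phi_11 rho(1)] = [0.0758 - (0.5004)(0.5004)] / [1 - (0.5004)(0.5004)]
         = -0.17460016 / 0.74959984 = -0.2329.
Therefore phi_{22} = -0.2329.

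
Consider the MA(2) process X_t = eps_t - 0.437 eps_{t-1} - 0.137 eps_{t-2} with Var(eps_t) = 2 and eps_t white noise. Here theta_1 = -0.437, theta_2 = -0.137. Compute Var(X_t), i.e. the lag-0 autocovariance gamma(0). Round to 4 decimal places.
\gamma(0) = 2.4195

For an MA(q) process X_t = eps_t + sum_i theta_i eps_{t-i} with
Var(eps_t) = sigma^2, the variance is
  gamma(0) = sigma^2 * (1 + sum_i theta_i^2).
  sum_i theta_i^2 = (-0.437)^2 + (-0.137)^2 = 0.190969 + 0.018769 = 0.209738.
  gamma(0) = 2 * (1 + 0.209738) = 2 * 1.209738 = 2.419476, which rounds to 2.4195.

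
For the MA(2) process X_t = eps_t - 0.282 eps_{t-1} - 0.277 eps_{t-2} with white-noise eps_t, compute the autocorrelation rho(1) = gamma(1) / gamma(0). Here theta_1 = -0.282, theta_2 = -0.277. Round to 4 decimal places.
\rho(1) = -0.1763

For an MA(q) process with theta_0 = 1, the autocovariance is
  gamma(k) = sigma^2 * sum_{i=0..q-k} theta_i * theta_{i+k},
and rho(k) = gamma(k) / gamma(0). Sigma^2 cancels.
  numerator   = (1)*(-0.282) + (-0.282)*(-0.277) = -0.203886.
  denominator = (1)^2 + (-0.282)^2 + (-0.277)^2 = 1.156253.
  rho(1) = -0.203886 / 1.156253 = -0.1763.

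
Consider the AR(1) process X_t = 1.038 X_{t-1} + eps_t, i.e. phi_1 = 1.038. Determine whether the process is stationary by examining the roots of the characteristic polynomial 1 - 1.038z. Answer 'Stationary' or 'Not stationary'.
\text{Not stationary}

The AR(p) characteristic polynomial is P(z) = 1 - 1.038z.
Stationarity requires all roots to lie outside the unit circle, i.e. |z| > 1 for every root.
This is linear in z: 1 + (-1.038) z = 0  =>  z = -1/(-1.038) = 0.963391,  |z| = 0.963391.
Moduli of all roots: 0.9634.
All moduli strictly greater than 1? No.
Verdict: Not stationary.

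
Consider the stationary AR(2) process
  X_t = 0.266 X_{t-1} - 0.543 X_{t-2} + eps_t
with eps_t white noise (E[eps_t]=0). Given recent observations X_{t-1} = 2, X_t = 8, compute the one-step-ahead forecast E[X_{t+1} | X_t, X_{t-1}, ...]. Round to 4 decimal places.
E[X_{t+1} \mid \mathcal F_t] = 1.0420

For an AR(p) model X_t = c + sum_i phi_i X_{t-i} + eps_t, the
one-step-ahead conditional mean is
  E[X_{t+1} | X_t, ...] = c + sum_i phi_i X_{t+1-i}.
Substitute known values:
  E[X_{t+1} | ...] = (0.266) * (8) + (-0.543) * (2)
                   = 1.0420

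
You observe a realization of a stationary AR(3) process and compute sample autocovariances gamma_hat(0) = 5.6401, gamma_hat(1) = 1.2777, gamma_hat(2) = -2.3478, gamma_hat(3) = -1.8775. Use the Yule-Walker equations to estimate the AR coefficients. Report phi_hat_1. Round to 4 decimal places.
\hat\phi_{1} = 0.2830

The Yule-Walker equations for an AR(p) process read, in matrix form,
  Gamma_p phi = r_p,   with   (Gamma_p)_{ij} = gamma(|i - j|),
                       (r_p)_i = gamma(i),   i,j = 1..p.
Substitute the sample gammas (Toeplitz matrix and right-hand side of size 3):
  Gamma_p = [[5.6401, 1.2777, -2.3478], [1.2777, 5.6401, 1.2777], [-2.3478, 1.2777, 5.6401]]
  r_p     = [1.2777, -2.3478, -1.8775]
Written out (R1..R3):
  (R1) 5.6401 phi_1 + 1.2777 phi_2 - 2.3478 phi_3 = 1.2777
  (R2) 1.2777 phi_1 + 5.6401 phi_2 + 1.2777 phi_3 = -2.3478
  (R3) -2.3478 phi_1 + 1.2777 phi_2 + 5.6401 phi_3 = -1.8775
Gaussian elimination:
  R2 <- R2 - (1.2777/5.6401) R1 = R2 - (0.226539) R1:  5.350652 phi_2 + 1.809567 phi_3 = -2.637248
  R3 <- R3 - (-2.3478/5.6401) R1 = R3 - (-0.416269) R1:  1.809567 phi_2 + 4.662783 phi_3 = -1.345633
  R3 <- R3 - (1.809567/5.350652) R2 = R3 - (0.338196) R2:  4.050795 phi_3 = -0.453727
Back-substitution:
  phi_hat_3 = -0.453727 / 4.050795 = -0.112009
  phi_hat_2 = (-2.637248 - (1.809567)(-0.112009)) / 5.350652 = -0.455002
  phi_hat_1 = (1.2777 - (1.2777)(-0.455002) - (-2.3478)(-0.112009)) / 5.6401 = 0.282988
So phi_hat = [0.2830, -0.4550, -0.1120].
Therefore phi_hat_1 = 0.2830.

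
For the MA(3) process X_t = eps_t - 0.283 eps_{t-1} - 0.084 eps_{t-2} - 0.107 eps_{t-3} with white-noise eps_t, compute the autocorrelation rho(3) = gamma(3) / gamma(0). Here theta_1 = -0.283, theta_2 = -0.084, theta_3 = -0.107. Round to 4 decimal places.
\rho(3) = -0.0974

For an MA(q) process with theta_0 = 1, the autocovariance is
  gamma(k) = sigma^2 * sum_{i=0..q-k} theta_i * theta_{i+k},
and rho(k) = gamma(k) / gamma(0). Sigma^2 cancels.
  numerator   = (1)*(-0.107) = -0.107.
  denominator = (1)^2 + (-0.283)^2 + (-0.084)^2 + (-0.107)^2 = 1.098594.
  rho(3) = -0.107 / 1.098594 = -0.0974.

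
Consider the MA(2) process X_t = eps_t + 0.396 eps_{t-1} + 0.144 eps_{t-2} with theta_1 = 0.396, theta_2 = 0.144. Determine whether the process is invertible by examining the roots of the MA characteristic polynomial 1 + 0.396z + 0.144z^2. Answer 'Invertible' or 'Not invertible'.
\text{Invertible}

The MA(q) characteristic polynomial is P(z) = 1 + 0.396z + 0.144z^2.
Invertibility requires all roots to lie outside the unit circle, i.e. |z| > 1 for every root.
Set 1 + (0.396) z + (0.144) z^2 = 0, i.e. a z^2 + b z + c = 0 with a = 0.144, b = 0.396, c = 1.
Discriminant D = b^2 - 4ac = (0.396)^2 - 4*(0.144)*1 = 0.156816 - (0.576) = -0.419184.
D < 0, so the roots are the complex-conjugate pair z = (-b +/- i sqrt(-D)) / (2a) = -1.375 +/- 2.2481i.
For a conjugate pair |z|^2 = z * conj(z) = (product of roots) = c/a = 1/(0.144) = 6.944444, so |z| = sqrt(6.944444) = 2.6352 for both roots.
Moduli of all roots: 2.6352, 2.6352.
All moduli strictly greater than 1? Yes.
Verdict: Invertible.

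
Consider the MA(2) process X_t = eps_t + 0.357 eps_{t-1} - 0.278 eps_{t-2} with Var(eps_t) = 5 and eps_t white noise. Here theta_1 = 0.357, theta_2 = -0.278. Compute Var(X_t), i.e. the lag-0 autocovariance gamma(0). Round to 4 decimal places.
\gamma(0) = 6.0237

For an MA(q) process X_t = eps_t + sum_i theta_i eps_{t-i} with
Var(eps_t) = sigma^2, the variance is
  gamma(0) = sigma^2 * (1 + sum_i theta_i^2).
  sum_i theta_i^2 = (0.357)^2 + (-0.278)^2 = 0.127449 + 0.077284 = 0.204733.
  gamma(0) = 5 * (1 + 0.204733) = 5 * 1.204733 = 6.023665, which rounds to 6.0237.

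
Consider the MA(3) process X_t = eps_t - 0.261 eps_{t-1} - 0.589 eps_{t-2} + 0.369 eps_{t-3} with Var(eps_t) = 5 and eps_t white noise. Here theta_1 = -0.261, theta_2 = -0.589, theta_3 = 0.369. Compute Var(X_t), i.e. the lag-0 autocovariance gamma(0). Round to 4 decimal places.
\gamma(0) = 7.7560

For an MA(q) process X_t = eps_t + sum_i theta_i eps_{t-i} with
Var(eps_t) = sigma^2, the variance is
  gamma(0) = sigma^2 * (1 + sum_i theta_i^2).
  sum_i theta_i^2 = (-0.261)^2 + (-0.589)^2 + (0.369)^2 = 0.068121 + 0.346921 + 0.136161 = 0.551203.
  gamma(0) = 5 * (1 + 0.551203) = 5 * 1.551203 = 7.756015, which rounds to 7.7560.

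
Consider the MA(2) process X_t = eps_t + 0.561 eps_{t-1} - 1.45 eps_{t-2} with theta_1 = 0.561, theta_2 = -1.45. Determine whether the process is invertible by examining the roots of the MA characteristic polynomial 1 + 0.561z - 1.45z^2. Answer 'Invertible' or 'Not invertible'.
\text{Not invertible}

The MA(q) characteristic polynomial is P(z) = 1 + 0.561z - 1.45z^2.
Invertibility requires all roots to lie outside the unit circle, i.e. |z| > 1 for every root.
Set 1 + (0.561) z + (-1.45) z^2 = 0, i.e. a z^2 + b z + c = 0 with a = -1.45, b = 0.561, c = 1.
Discriminant D = b^2 - 4ac = (0.561)^2 - 4*(-1.45)*1 = 0.314721 - (-5.8) = 6.114721.
D >= 0, so the roots are real: z = (-b +/- sqrt(D)) / (2a) = (-0.561 +/- 2.472796) / (-2.9).
  z_1 = (-0.561 + 2.472796) / (-2.9) = -0.6592,   |z_1| = 0.6592.
  z_2 = (-0.561 - 2.472796) / (-2.9) = 1.0461,   |z_2| = 1.0461.
Moduli of all roots: 0.6592, 1.0461.
All moduli strictly greater than 1? No.
Verdict: Not invertible.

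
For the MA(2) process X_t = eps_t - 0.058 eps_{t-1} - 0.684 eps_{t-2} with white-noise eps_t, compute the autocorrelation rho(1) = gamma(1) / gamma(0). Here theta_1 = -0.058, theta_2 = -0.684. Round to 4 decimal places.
\rho(1) = -0.0125

For an MA(q) process with theta_0 = 1, the autocovariance is
  gamma(k) = sigma^2 * sum_{i=0..q-k} theta_i * theta_{i+k},
and rho(k) = gamma(k) / gamma(0). Sigma^2 cancels.
  numerator   = (1)*(-0.058) + (-0.058)*(-0.684) = -0.018328.
  denominator = (1)^2 + (-0.058)^2 + (-0.684)^2 = 1.47122.
  rho(1) = -0.018328 / 1.47122 = -0.0125.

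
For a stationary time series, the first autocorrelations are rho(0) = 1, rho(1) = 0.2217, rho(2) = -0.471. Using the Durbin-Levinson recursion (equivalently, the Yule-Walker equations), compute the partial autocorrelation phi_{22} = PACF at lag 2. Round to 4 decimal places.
\phi_{22} = -0.5470

The PACF at lag k is phi_{kk}, the last component of the solution
to the Yule-Walker system G_k phi = r_k where
  (G_k)_{ij} = rho(|i - j|), (r_k)_i = rho(i), i,j = 1..k.
Equivalently, Durbin-Levinson gives phi_{kk} iteratively:
  phi_{11} = rho(1)
  phi_{kk} = [rho(k) - sum_{j=1..k-1} phi_{k-1,j} rho(k-j)]
            / [1 - sum_{j=1..k-1} phi_{k-1,j} rho(j)],
  phi_{k,j} = phi_{k-1,j} - phi_{kk} phi_{k-1,k-j},  j = 1..k-1.
Step k = 1:
  phi_11 = rho(1) = 0.2217.
Step k = 2:
  phi_22 = [rho(2) - phi_11 rho(1)] / [1 - phi_11 rho(1)] = [-0.471 - (0.2217)(0.2217)] / [1 - (0.2217)(0.2217)]
         = -0.52015089 / 0.95084911 = -0.547.
Therefore phi_{22} = -0.5470.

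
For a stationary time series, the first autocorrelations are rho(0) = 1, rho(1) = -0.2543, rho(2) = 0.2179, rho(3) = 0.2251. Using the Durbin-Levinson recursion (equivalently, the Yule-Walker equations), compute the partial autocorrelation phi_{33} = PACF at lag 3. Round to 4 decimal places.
\phi_{33} = 0.3440

The PACF at lag k is phi_{kk}, the last component of the solution
to the Yule-Walker system G_k phi = r_k where
  (G_k)_{ij} = rho(|i - j|), (r_k)_i = rho(i), i,j = 1..k.
Equivalently, Durbin-Levinson gives phi_{kk} iteratively:
  phi_{11} = rho(1)
  phi_{kk} = [rho(k) - sum_{j=1..k-1} phi_{k-1,j} rho(k-j)]
            / [1 - sum_{j=1..k-1} phi_{k-1,j} rho(j)],
  phi_{k,j} = phi_{k-1,j} - phi_{kk} phi_{k-1,k-j},  j = 1..k-1.
Step k = 1:
  phi_11 = rho(1) = -0.2543.
Step k = 2:
  phi_22 = [rho(2) - phi_11 rho(1)] / [1 - phi_11 rho(1)] = [0.2179 - (-0.2543)(-0.2543)] / [1 - (-0.2543)(-0.2543)]
         = 0.15323151 / 0.93533151 = 0.163826.
  Update: phi_21 = phi_11 - phi_22 phi_11 = -0.2543 - (0.163826)(-0.2543) = -0.212639.
Step k = 3:
  phi_33 = [rho(3) - phi_21 rho(2) - phi_22 rho(1)] / [1 - phi_21 rho(1) - phi_22 rho(2)]
    numerator   = 0.2251 - (-0.212639)(0.2179) - (0.163826)(-0.2543) = 0.31309498
    denominator = 1 - (-0.212639)(-0.2543) - (0.163826)(0.2179) = 0.91022822
  phi_33 = 0.31309498 / 0.91022822 = 0.344.
Therefore phi_{33} = 0.3440.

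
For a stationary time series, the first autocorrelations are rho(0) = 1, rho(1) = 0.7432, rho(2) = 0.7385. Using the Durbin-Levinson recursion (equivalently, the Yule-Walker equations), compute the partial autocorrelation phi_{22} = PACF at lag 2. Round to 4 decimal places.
\phi_{22} = 0.4158

The PACF at lag k is phi_{kk}, the last component of the solution
to the Yule-Walker system G_k phi = r_k where
  (G_k)_{ij} = rho(|i - j|), (r_k)_i = rho(i), i,j = 1..k.
Equivalently, Durbin-Levinson gives phi_{kk} iteratively:
  phi_{11} = rho(1)
  phi_{kk} = [rho(k) - sum_{j=1..k-1} phi_{k-1,j} rho(k-j)]
            / [1 - sum_{j=1..k-1} phi_{k-1,j} rho(j)],
  phi_{k,j} = phi_{k-1,j} - phi_{kk} phi_{k-1,k-j},  j = 1..k-1.
Step k = 1:
  phi_11 = rho(1) = 0.7432.
Step k = 2:
  phi_22 = [rho(2) - phi_11 rho(1)] / [1 - phi_11 rho(1)] = [0.7385 - (0.7432)(0.7432)] / [1 - (0.7432)(0.7432)]
         = 0.18615376 / 0.44765376 = 0.4158.
Therefore phi_{22} = 0.4158.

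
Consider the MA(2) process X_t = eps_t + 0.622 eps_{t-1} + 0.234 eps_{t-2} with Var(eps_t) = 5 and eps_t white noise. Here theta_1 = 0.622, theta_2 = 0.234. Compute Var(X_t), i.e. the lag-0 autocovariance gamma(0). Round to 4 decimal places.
\gamma(0) = 7.2082

For an MA(q) process X_t = eps_t + sum_i theta_i eps_{t-i} with
Var(eps_t) = sigma^2, the variance is
  gamma(0) = sigma^2 * (1 + sum_i theta_i^2).
  sum_i theta_i^2 = (0.622)^2 + (0.234)^2 = 0.386884 + 0.054756 = 0.44164.
  gamma(0) = 5 * (1 + 0.44164) = 5 * 1.44164 = 7.2082.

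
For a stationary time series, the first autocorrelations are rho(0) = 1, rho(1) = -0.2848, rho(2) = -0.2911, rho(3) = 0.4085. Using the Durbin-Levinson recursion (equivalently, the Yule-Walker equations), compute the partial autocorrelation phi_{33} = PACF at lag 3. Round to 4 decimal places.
\phi_{33} = 0.2300

The PACF at lag k is phi_{kk}, the last component of the solution
to the Yule-Walker system G_k phi = r_k where
  (G_k)_{ij} = rho(|i - j|), (r_k)_i = rho(i), i,j = 1..k.
Equivalently, Durbin-Levinson gives phi_{kk} iteratively:
  phi_{11} = rho(1)
  phi_{kk} = [rho(k) - sum_{j=1..k-1} phi_{k-1,j} rho(k-j)]
            / [1 - sum_{j=1..k-1} phi_{k-1,j} rho(j)],
  phi_{k,j} = phi_{k-1,j} - phi_{kk} phi_{k-1,k-j},  j = 1..k-1.
Step k = 1:
  phi_11 = rho(1) = -0.2848.
Step k = 2:
  phi_22 = [rho(2) - phi_11 rho(1)] / [1 - phi_11 rho(1)] = [-0.2911 - (-0.2848)(-0.2848)] / [1 - (-0.2848)(-0.2848)]
         = -0.37221104 / 0.91888896 = -0.405066.
  Update: phi_21 = phi_11 - phi_22 phi_11 = -0.2848 - (-0.405066)(-0.2848) = -0.400163.
Step k = 3:
  phi_33 = [rho(3) - phi_21 rho(2) - phi_22 rho(1)] / [1 - phi_21 rho(1) - phi_22 rho(2)]
    numerator   = 0.4085 - (-0.400163)(-0.2911) - (-0.405066)(-0.2848) = 0.17664967
    denominator = 1 - (-0.400163)(-0.2848) - (-0.405066)(-0.2911) = 0.76811878
  phi_33 = 0.17664967 / 0.76811878 = 0.23.
Therefore phi_{33} = 0.2300.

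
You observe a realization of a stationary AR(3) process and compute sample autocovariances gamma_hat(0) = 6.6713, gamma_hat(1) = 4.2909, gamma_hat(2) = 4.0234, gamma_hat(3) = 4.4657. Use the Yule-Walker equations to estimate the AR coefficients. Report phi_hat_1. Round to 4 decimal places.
\hat\phi_{1} = 0.3130

The Yule-Walker equations for an AR(p) process read, in matrix form,
  Gamma_p phi = r_p,   with   (Gamma_p)_{ij} = gamma(|i - j|),
                       (r_p)_i = gamma(i),   i,j = 1..p.
Substitute the sample gammas (Toeplitz matrix and right-hand side of size 3):
  Gamma_p = [[6.6713, 4.2909, 4.0234], [4.2909, 6.6713, 4.2909], [4.0234, 4.2909, 6.6713]]
  r_p     = [4.2909, 4.0234, 4.4657]
Written out (R1..R3):
  (R1) 6.6713 phi_1 + 4.2909 phi_2 + 4.0234 phi_3 = 4.2909
  (R2) 4.2909 phi_1 + 6.6713 phi_2 + 4.2909 phi_3 = 4.0234
  (R3) 4.0234 phi_1 + 4.2909 phi_2 + 6.6713 phi_3 = 4.4657
Gaussian elimination:
  R2 <- R2 - (4.2909/6.6713) R1 = R2 - (0.643188) R1:  3.911445 phi_2 + 1.703097 phi_3 = 1.263545
  R3 <- R3 - (4.0234/6.6713) R1 = R3 - (0.603091) R1:  1.703097 phi_2 + 4.244824 phi_3 = 1.877897
  R3 <- R3 - (1.703097/3.911445) R2 = R3 - (0.435414) R2:  3.503272 phi_3 = 1.327733
Back-substitution:
  phi_hat_3 = 1.327733 / 3.503272 = 0.378998
  phi_hat_2 = (1.263545 - (1.703097)(0.378998)) / 3.911445 = 0.158017
  phi_hat_1 = (4.2909 - (4.2909)(0.158017) - (4.0234)(0.378998)) / 6.6713 = 0.312983
So phi_hat = [0.3130, 0.1580, 0.3790].
Therefore phi_hat_1 = 0.3130.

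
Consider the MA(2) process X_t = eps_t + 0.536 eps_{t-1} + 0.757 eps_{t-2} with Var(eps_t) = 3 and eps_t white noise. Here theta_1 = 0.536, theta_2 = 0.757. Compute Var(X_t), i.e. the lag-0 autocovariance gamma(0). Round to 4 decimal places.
\gamma(0) = 5.5810

For an MA(q) process X_t = eps_t + sum_i theta_i eps_{t-i} with
Var(eps_t) = sigma^2, the variance is
  gamma(0) = sigma^2 * (1 + sum_i theta_i^2).
  sum_i theta_i^2 = (0.536)^2 + (0.757)^2 = 0.287296 + 0.573049 = 0.860345.
  gamma(0) = 3 * (1 + 0.860345) = 3 * 1.860345 = 5.581035, which rounds to 5.5810.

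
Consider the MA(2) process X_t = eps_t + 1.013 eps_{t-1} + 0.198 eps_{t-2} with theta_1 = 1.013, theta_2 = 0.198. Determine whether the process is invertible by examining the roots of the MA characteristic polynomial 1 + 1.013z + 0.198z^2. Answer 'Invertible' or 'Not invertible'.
\text{Invertible}

The MA(q) characteristic polynomial is P(z) = 1 + 1.013z + 0.198z^2.
Invertibility requires all roots to lie outside the unit circle, i.e. |z| > 1 for every root.
Set 1 + (1.013) z + (0.198) z^2 = 0, i.e. a z^2 + b z + c = 0 with a = 0.198, b = 1.013, c = 1.
Discriminant D = b^2 - 4ac = (1.013)^2 - 4*(0.198)*1 = 1.026169 - (0.792) = 0.234169.
D >= 0, so the roots are real: z = (-b +/- sqrt(D)) / (2a) = (-1.013 +/- 0.48391) / (0.396).
  z_1 = (-1.013 + 0.48391) / (0.396) = -1.3361,   |z_1| = 1.3361.
  z_2 = (-1.013 - 0.48391) / (0.396) = -3.7801,   |z_2| = 3.7801.
Moduli of all roots: 1.3361, 3.7801.
All moduli strictly greater than 1? Yes.
Verdict: Invertible.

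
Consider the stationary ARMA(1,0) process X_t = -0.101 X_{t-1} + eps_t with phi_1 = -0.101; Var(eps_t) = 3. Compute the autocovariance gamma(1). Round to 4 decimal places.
\gamma(1) = -0.3061

Multiply the model equation by X_{t-k} and take expectations. With theta_0 = psi_0 = 1 and psi_j the MA(infinity) weights, this gives
  gamma(k) - sum_i phi_i gamma(k-i) = c_k,
  c_k = sigma^2 * sum_{j=k..q} theta_j psi_{j-k}   (c_k = 0 for k > q),
using gamma(-m) = gamma(m).
Pure AR (q = 0): c_0 = sigma^2 = 3, c_k = 0 for k >= 1.
Equations for k = 0 and k = 1 (AR order 1):
  gamma(0) = phi_1 gamma(1) + c_0
  gamma(1) = phi_1 gamma(0) + c_1
Substituting the second into the first: gamma(0) (1 - phi_1^2) = c_0 + phi_1 c_1, so
  gamma(0) = c_0 / (1 - phi_1^2) = 3 / (1 - (-0.101)^2) = 3 / 0.989799 = 3.030918.
  gamma(1) = phi_1 gamma(0) = (-0.101)(3.030918) = -0.306123.
Therefore gamma(1) = -0.3061 (to 4 decimal places).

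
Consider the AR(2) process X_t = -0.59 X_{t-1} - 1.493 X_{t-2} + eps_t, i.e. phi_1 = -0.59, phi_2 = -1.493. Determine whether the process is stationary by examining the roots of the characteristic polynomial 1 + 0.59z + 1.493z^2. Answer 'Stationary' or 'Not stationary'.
\text{Not stationary}

The AR(p) characteristic polynomial is P(z) = 1 + 0.59z + 1.493z^2.
Stationarity requires all roots to lie outside the unit circle, i.e. |z| > 1 for every root.
Set 1 + (0.59) z + (1.493) z^2 = 0, i.e. a z^2 + b z + c = 0 with a = 1.493, b = 0.59, c = 1.
Discriminant D = b^2 - 4ac = (0.59)^2 - 4*(1.493)*1 = 0.3481 - (5.972) = -5.6239.
D < 0, so the roots are the complex-conjugate pair z = (-b +/- i sqrt(-D)) / (2a) = -0.1976 +/- 0.7942i.
For a conjugate pair |z|^2 = z * conj(z) = (product of roots) = c/a = 1/(1.493) = 0.669792, so |z| = sqrt(0.669792) = 0.8184 for both roots.
Moduli of all roots: 0.8184, 0.8184.
All moduli strictly greater than 1? No.
Verdict: Not stationary.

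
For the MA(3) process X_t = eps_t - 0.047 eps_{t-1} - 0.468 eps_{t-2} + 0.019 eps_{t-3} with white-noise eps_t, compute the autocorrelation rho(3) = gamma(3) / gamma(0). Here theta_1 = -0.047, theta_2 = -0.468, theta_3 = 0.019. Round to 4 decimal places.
\rho(3) = 0.0156

For an MA(q) process with theta_0 = 1, the autocovariance is
  gamma(k) = sigma^2 * sum_{i=0..q-k} theta_i * theta_{i+k},
and rho(k) = gamma(k) / gamma(0). Sigma^2 cancels.
  numerator   = (1)*(0.019) = 0.019.
  denominator = (1)^2 + (-0.047)^2 + (-0.468)^2 + (0.019)^2 = 1.221594.
  rho(3) = 0.019 / 1.221594 = 0.0156.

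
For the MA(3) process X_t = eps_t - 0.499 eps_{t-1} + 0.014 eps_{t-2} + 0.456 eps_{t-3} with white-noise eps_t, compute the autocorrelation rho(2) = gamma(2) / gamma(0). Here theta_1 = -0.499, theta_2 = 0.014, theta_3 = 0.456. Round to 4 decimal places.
\rho(2) = -0.1466

For an MA(q) process with theta_0 = 1, the autocovariance is
  gamma(k) = sigma^2 * sum_{i=0..q-k} theta_i * theta_{i+k},
and rho(k) = gamma(k) / gamma(0). Sigma^2 cancels.
  numerator   = (1)*(0.014) + (-0.499)*(0.456) = -0.213544.
  denominator = (1)^2 + (-0.499)^2 + (0.014)^2 + (0.456)^2 = 1.457133.
  rho(2) = -0.213544 / 1.457133 = -0.1466.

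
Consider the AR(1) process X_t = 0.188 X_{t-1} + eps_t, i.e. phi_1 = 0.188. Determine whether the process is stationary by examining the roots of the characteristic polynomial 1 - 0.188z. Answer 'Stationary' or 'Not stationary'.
\text{Stationary}

The AR(p) characteristic polynomial is P(z) = 1 - 0.188z.
Stationarity requires all roots to lie outside the unit circle, i.e. |z| > 1 for every root.
This is linear in z: 1 + (-0.188) z = 0  =>  z = -1/(-0.188) = 5.319149,  |z| = 5.319149.
Moduli of all roots: 5.3191.
All moduli strictly greater than 1? Yes.
Verdict: Stationary.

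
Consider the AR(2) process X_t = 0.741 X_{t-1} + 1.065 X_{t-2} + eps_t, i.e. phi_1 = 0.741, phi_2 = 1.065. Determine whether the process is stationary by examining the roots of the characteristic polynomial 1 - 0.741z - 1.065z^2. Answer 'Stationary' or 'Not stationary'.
\text{Not stationary}

The AR(p) characteristic polynomial is P(z) = 1 - 0.741z - 1.065z^2.
Stationarity requires all roots to lie outside the unit circle, i.e. |z| > 1 for every root.
Set 1 + (-0.741) z + (-1.065) z^2 = 0, i.e. a z^2 + b z + c = 0 with a = -1.065, b = -0.741, c = 1.
Discriminant D = b^2 - 4ac = (-0.741)^2 - 4*(-1.065)*1 = 0.549081 - (-4.26) = 4.809081.
D >= 0, so the roots are real: z = (-b +/- sqrt(D)) / (2a) = (0.741 +/- 2.192962) / (-2.13).
  z_1 = (0.741 + 2.192962) / (-2.13) = -1.3774,   |z_1| = 1.3774.
  z_2 = (0.741 - 2.192962) / (-2.13) = 0.6817,   |z_2| = 0.6817.
Moduli of all roots: 1.3774, 0.6817.
All moduli strictly greater than 1? No.
Verdict: Not stationary.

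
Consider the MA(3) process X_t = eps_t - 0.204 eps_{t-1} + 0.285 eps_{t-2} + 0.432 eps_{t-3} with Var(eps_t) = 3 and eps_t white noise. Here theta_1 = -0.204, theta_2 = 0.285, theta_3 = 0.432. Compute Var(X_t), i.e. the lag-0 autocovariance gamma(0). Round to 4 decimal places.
\gamma(0) = 3.9284

For an MA(q) process X_t = eps_t + sum_i theta_i eps_{t-i} with
Var(eps_t) = sigma^2, the variance is
  gamma(0) = sigma^2 * (1 + sum_i theta_i^2).
  sum_i theta_i^2 = (-0.204)^2 + (0.285)^2 + (0.432)^2 = 0.041616 + 0.081225 + 0.186624 = 0.309465.
  gamma(0) = 3 * (1 + 0.309465) = 3 * 1.309465 = 3.928395, which rounds to 3.9284.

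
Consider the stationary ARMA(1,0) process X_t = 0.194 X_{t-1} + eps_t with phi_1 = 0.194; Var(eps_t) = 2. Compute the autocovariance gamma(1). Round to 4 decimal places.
\gamma(1) = 0.4032

Multiply the model equation by X_{t-k} and take expectations. With theta_0 = psi_0 = 1 and psi_j the MA(infinity) weights, this gives
  gamma(k) - sum_i phi_i gamma(k-i) = c_k,
  c_k = sigma^2 * sum_{j=k..q} theta_j psi_{j-k}   (c_k = 0 for k > q),
using gamma(-m) = gamma(m).
Pure AR (q = 0): c_0 = sigma^2 = 2, c_k = 0 for k >= 1.
Equations for k = 0 and k = 1 (AR order 1):
  gamma(0) = phi_1 gamma(1) + c_0
  gamma(1) = phi_1 gamma(0) + c_1
Substituting the second into the first: gamma(0) (1 - phi_1^2) = c_0 + phi_1 c_1, so
  gamma(0) = c_0 / (1 - phi_1^2) = 2 / (1 - (0.194)^2) = 2 / 0.962364 = 2.078216.
  gamma(1) = phi_1 gamma(0) = (0.194)(2.078216) = 0.403174.
Therefore gamma(1) = 0.4032 (to 4 decimal places).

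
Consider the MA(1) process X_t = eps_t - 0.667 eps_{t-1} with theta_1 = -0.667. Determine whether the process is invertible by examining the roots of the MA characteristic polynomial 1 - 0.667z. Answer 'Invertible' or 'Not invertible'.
\text{Invertible}

The MA(q) characteristic polynomial is P(z) = 1 - 0.667z.
Invertibility requires all roots to lie outside the unit circle, i.e. |z| > 1 for every root.
This is linear in z: 1 + (-0.667) z = 0  =>  z = -1/(-0.667) = 1.49925,  |z| = 1.49925.
Moduli of all roots: 1.4993.
All moduli strictly greater than 1? Yes.
Verdict: Invertible.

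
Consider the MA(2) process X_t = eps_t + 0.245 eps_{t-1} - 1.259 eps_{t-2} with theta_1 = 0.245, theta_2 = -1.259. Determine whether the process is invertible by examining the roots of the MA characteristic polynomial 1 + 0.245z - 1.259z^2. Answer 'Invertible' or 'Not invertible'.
\text{Not invertible}

The MA(q) characteristic polynomial is P(z) = 1 + 0.245z - 1.259z^2.
Invertibility requires all roots to lie outside the unit circle, i.e. |z| > 1 for every root.
Set 1 + (0.245) z + (-1.259) z^2 = 0, i.e. a z^2 + b z + c = 0 with a = -1.259, b = 0.245, c = 1.
Discriminant D = b^2 - 4ac = (0.245)^2 - 4*(-1.259)*1 = 0.060025 - (-5.036) = 5.096025.
D >= 0, so the roots are real: z = (-b +/- sqrt(D)) / (2a) = (-0.245 +/- 2.257438) / (-2.518).
  z_1 = (-0.245 + 2.257438) / (-2.518) = -0.7992,   |z_1| = 0.7992.
  z_2 = (-0.245 - 2.257438) / (-2.518) = 0.9938,   |z_2| = 0.9938.
Moduli of all roots: 0.7992, 0.9938.
All moduli strictly greater than 1? No.
Verdict: Not invertible.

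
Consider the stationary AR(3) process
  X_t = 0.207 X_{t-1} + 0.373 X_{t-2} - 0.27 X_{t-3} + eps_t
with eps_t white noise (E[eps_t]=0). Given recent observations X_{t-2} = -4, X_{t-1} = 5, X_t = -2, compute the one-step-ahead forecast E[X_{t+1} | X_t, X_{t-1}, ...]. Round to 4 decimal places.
E[X_{t+1} \mid \mathcal F_t] = 2.5310

For an AR(p) model X_t = c + sum_i phi_i X_{t-i} + eps_t, the
one-step-ahead conditional mean is
  E[X_{t+1} | X_t, ...] = c + sum_i phi_i X_{t+1-i}.
Substitute known values:
  E[X_{t+1} | ...] = (0.207) * (-2) + (0.373) * (5) + (-0.27) * (-4)
                   = 2.5310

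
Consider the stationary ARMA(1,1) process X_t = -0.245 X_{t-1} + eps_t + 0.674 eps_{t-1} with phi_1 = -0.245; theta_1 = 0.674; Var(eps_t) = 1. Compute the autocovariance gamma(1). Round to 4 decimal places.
\gamma(1) = 0.3810

Multiply the model equation by X_{t-k} and take expectations. With theta_0 = psi_0 = 1 and psi_j the MA(infinity) weights, this gives
  gamma(k) - sum_i phi_i gamma(k-i) = c_k,
  c_k = sigma^2 * sum_{j=k..q} theta_j psi_{j-k}   (c_k = 0 for k > q),
using gamma(-m) = gamma(m).
psi-weights needed (psi_j = theta_j + sum_i phi_i psi_{j-i}):
  psi_1 = theta_1 + phi_1 = 0.674 + (-0.245) = 0.429
Right-hand sides:
  c_0 = sigma^2 (1 + theta_1 psi_1) = 1 * (1 + (0.674)(0.429)) = 1 * 1.289146 = 1.289146
  c_1 = sigma^2 theta_1 = 1 * (0.674) = 0.674
  c_2 = 0
Equations for k = 0 and k = 1 (AR order 1):
  gamma(0) = phi_1 gamma(1) + c_0
  gamma(1) = phi_1 gamma(0) + c_1
Substituting the second into the first: gamma(0) (1 - phi_1^2) = c_0 + phi_1 c_1, so
  gamma(0) = (c_0 + phi_1 c_1) / (1 - phi_1^2) = (1.289146 + (-0.245)(0.674)) / (1 - (-0.245)^2) = 1.124016 / 0.939975 = 1.195794.
  gamma(1) = phi_1 gamma(0) + c_1 = (-0.245)(1.195794) + (0.674) = 0.381031.
Therefore gamma(1) = 0.3810 (to 4 decimal places).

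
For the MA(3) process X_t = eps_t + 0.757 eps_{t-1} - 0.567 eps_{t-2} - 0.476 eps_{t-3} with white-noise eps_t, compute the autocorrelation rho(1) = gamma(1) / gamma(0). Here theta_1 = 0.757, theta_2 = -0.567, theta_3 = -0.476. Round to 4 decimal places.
\rho(1) = 0.2818

For an MA(q) process with theta_0 = 1, the autocovariance is
  gamma(k) = sigma^2 * sum_{i=0..q-k} theta_i * theta_{i+k},
and rho(k) = gamma(k) / gamma(0). Sigma^2 cancels.
  numerator   = (1)*(0.757) + (0.757)*(-0.567) + (-0.567)*(-0.476) = 0.597673.
  denominator = (1)^2 + (0.757)^2 + (-0.567)^2 + (-0.476)^2 = 2.121114.
  rho(1) = 0.597673 / 2.121114 = 0.2818.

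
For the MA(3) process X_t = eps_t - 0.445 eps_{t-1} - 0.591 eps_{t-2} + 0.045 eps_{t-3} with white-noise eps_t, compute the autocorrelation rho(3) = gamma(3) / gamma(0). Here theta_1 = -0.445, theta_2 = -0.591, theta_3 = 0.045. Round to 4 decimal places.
\rho(3) = 0.0290

For an MA(q) process with theta_0 = 1, the autocovariance is
  gamma(k) = sigma^2 * sum_{i=0..q-k} theta_i * theta_{i+k},
and rho(k) = gamma(k) / gamma(0). Sigma^2 cancels.
  numerator   = (1)*(0.045) = 0.045.
  denominator = (1)^2 + (-0.445)^2 + (-0.591)^2 + (0.045)^2 = 1.549331.
  rho(3) = 0.045 / 1.549331 = 0.0290.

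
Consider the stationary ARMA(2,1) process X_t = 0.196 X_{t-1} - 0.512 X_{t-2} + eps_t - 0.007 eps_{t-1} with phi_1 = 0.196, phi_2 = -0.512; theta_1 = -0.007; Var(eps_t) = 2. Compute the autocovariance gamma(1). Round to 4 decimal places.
\gamma(1) = 0.3475

Multiply the model equation by X_{t-k} and take expectations. With theta_0 = psi_0 = 1 and psi_j the MA(infinity) weights, this gives
  gamma(k) - sum_i phi_i gamma(k-i) = c_k,
  c_k = sigma^2 * sum_{j=k..q} theta_j psi_{j-k}   (c_k = 0 for k > q),
using gamma(-m) = gamma(m).
psi-weights needed (psi_j = theta_j + sum_i phi_i psi_{j-i}):
  psi_1 = theta_1 + phi_1 = -0.007 + (0.196) = 0.189
Right-hand sides:
  c_0 = sigma^2 (1 + theta_1 psi_1) = 2 * (1 + (-0.007)(0.189)) = 2 * 0.998677 = 1.997354
  c_1 = sigma^2 theta_1 = 2 * (-0.007) = -0.014
  c_2 = 0
Equations for k = 0, 1, 2 (AR order 2, c_2 = 0):
  (E0) gamma(0) = phi_1 gamma(1) + phi_2 gamma(2) + c_0
  (E1) gamma(1) = phi_1 gamma(0) + phi_2 gamma(1) + c_1
  (E2) gamma(2) = phi_1 gamma(1) + phi_2 gamma(0)
From (E1): gamma(1) = A gamma(0) + B with
  A = phi_1 / (1 - phi_2) = 0.196 / 1.512 = 0.12963,   B = c_1 / (1 - phi_2) = -0.014 / 1.512 = -0.009259.
Insert (E2) into (E0): gamma(0) (1 - phi_2^2) = phi_1 (1 + phi_2) gamma(1) + c_0.
  phi_1 (1 + phi_2) = (0.196)(0.488) = 0.095648,   1 - phi_2^2 = 0.737856.
Replace gamma(1) by A gamma(0) + B and collect gamma(0):
  gamma(0) [0.737856 - (0.095648)(0.12963)] = (0.095648)(-0.009259) + 1.997354
  gamma(0) * 0.725457 = 1.996468
  gamma(0) = 1.996468 / 0.725457 = 2.752014.
  gamma(1) = A gamma(0) + B = (0.12963)(2.752014) + (-0.009259) = 0.347483.
Therefore gamma(1) = 0.3475 (to 4 decimal places).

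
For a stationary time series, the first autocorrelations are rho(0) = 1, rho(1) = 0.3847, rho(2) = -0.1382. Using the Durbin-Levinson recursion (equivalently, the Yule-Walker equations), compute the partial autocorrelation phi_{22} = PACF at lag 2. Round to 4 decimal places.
\phi_{22} = -0.3359

The PACF at lag k is phi_{kk}, the last component of the solution
to the Yule-Walker system G_k phi = r_k where
  (G_k)_{ij} = rho(|i - j|), (r_k)_i = rho(i), i,j = 1..k.
Equivalently, Durbin-Levinson gives phi_{kk} iteratively:
  phi_{11} = rho(1)
  phi_{kk} = [rho(k) - sum_{j=1..k-1} phi_{k-1,j} rho(k-j)]
            / [1 - sum_{j=1..k-1} phi_{k-1,j} rho(j)],
  phi_{k,j} = phi_{k-1,j} - phi_{kk} phi_{k-1,k-j},  j = 1..k-1.
Step k = 1:
  phi_11 = rho(1) = 0.3847.
Step k = 2:
  phi_22 = [rho(2) - phi_11 rho(1)] / [1 - phi_11 rho(1)] = [-0.1382 - (0.3847)(0.3847)] / [1 - (0.3847)(0.3847)]
         = -0.28619409 / 0.85200591 = -0.3359.
Therefore phi_{22} = -0.3359.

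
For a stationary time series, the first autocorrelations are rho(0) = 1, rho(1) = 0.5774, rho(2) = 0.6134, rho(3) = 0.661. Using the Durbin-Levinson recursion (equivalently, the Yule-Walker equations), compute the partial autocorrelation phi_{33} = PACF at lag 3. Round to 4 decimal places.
\phi_{33} = 0.3881

The PACF at lag k is phi_{kk}, the last component of the solution
to the Yule-Walker system G_k phi = r_k where
  (G_k)_{ij} = rho(|i - j|), (r_k)_i = rho(i), i,j = 1..k.
Equivalently, Durbin-Levinson gives phi_{kk} iteratively:
  phi_{11} = rho(1)
  phi_{kk} = [rho(k) - sum_{j=1..k-1} phi_{k-1,j} rho(k-j)]
            / [1 - sum_{j=1..k-1} phi_{k-1,j} rho(j)],
  phi_{k,j} = phi_{k-1,j} - phi_{kk} phi_{k-1,k-j},  j = 1..k-1.
Step k = 1:
  phi_11 = rho(1) = 0.5774.
Step k = 2:
  phi_22 = [rho(2) - phi_11 rho(1)] / [1 - phi_11 rho(1)] = [0.6134 - (0.5774)(0.5774)] / [1 - (0.5774)(0.5774)]
         = 0.28000924 / 0.66660924 = 0.42005.
  Update: phi_21 = phi_11 - phi_22 phi_11 = 0.5774 - (0.42005)(0.5774) = 0.334863.
Step k = 3:
  phi_33 = [rho(3) - phi_21 rho(2) - phi_22 rho(1)] / [1 - phi_21 rho(1) - phi_22 rho(2)]
    numerator   = 0.661 - (0.334863)(0.6134) - (0.42005)(0.5774) = 0.21305808
    denominator = 1 - (0.334863)(0.5774) - (0.42005)(0.6134) = 0.54899135
  phi_33 = 0.21305808 / 0.54899135 = 0.3881.
Therefore phi_{33} = 0.3881.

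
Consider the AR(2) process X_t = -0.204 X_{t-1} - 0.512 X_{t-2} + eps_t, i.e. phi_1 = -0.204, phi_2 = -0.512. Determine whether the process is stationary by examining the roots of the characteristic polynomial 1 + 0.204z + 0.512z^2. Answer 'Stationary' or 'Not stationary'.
\text{Stationary}

The AR(p) characteristic polynomial is P(z) = 1 + 0.204z + 0.512z^2.
Stationarity requires all roots to lie outside the unit circle, i.e. |z| > 1 for every root.
Set 1 + (0.204) z + (0.512) z^2 = 0, i.e. a z^2 + b z + c = 0 with a = 0.512, b = 0.204, c = 1.
Discriminant D = b^2 - 4ac = (0.204)^2 - 4*(0.512)*1 = 0.041616 - (2.048) = -2.006384.
D < 0, so the roots are the complex-conjugate pair z = (-b +/- i sqrt(-D)) / (2a) = -0.1992 +/- 1.3833i.
For a conjugate pair |z|^2 = z * conj(z) = (product of roots) = c/a = 1/(0.512) = 1.953125, so |z| = sqrt(1.953125) = 1.3975 for both roots.
Moduli of all roots: 1.3975, 1.3975.
All moduli strictly greater than 1? Yes.
Verdict: Stationary.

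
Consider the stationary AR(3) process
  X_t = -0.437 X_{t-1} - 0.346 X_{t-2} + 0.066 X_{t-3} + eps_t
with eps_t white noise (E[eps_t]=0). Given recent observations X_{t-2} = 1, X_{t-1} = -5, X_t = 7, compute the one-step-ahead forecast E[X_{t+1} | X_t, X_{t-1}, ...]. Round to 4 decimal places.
E[X_{t+1} \mid \mathcal F_t] = -1.2630

For an AR(p) model X_t = c + sum_i phi_i X_{t-i} + eps_t, the
one-step-ahead conditional mean is
  E[X_{t+1} | X_t, ...] = c + sum_i phi_i X_{t+1-i}.
Substitute known values:
  E[X_{t+1} | ...] = (-0.437) * (7) + (-0.346) * (-5) + (0.066) * (1)
                   = -1.2630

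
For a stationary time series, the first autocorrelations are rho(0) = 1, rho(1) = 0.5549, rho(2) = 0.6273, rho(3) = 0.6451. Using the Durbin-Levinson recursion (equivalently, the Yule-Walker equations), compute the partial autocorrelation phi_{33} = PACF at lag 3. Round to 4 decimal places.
\phi_{33} = 0.3701

The PACF at lag k is phi_{kk}, the last component of the solution
to the Yule-Walker system G_k phi = r_k where
  (G_k)_{ij} = rho(|i - j|), (r_k)_i = rho(i), i,j = 1..k.
Equivalently, Durbin-Levinson gives phi_{kk} iteratively:
  phi_{11} = rho(1)
  phi_{kk} = [rho(k) - sum_{j=1..k-1} phi_{k-1,j} rho(k-j)]
            / [1 - sum_{j=1..k-1} phi_{k-1,j} rho(j)],
  phi_{k,j} = phi_{k-1,j} - phi_{kk} phi_{k-1,k-j},  j = 1..k-1.
Step k = 1:
  phi_11 = rho(1) = 0.5549.
Step k = 2:
  phi_22 = [rho(2) - phi_11 rho(1)] / [1 - phi_11 rho(1)] = [0.6273 - (0.5549)(0.5549)] / [1 - (0.5549)(0.5549)]
         = 0.31938599 / 0.69208599 = 0.461483.
  Update: phi_21 = phi_11 - phi_22 phi_11 = 0.5549 - (0.461483)(0.5549) = 0.298823.
Step k = 3:
  phi_33 = [rho(3) - phi_21 rho(2) - phi_22 rho(1)] / [1 - phi_21 rho(1) - phi_22 rho(2)]
    numerator   = 0.6451 - (0.298823)(0.6273) - (0.461483)(0.5549) = 0.20157134
    denominator = 1 - (0.298823)(0.5549) - (0.461483)(0.6273) = 0.54469475
  phi_33 = 0.20157134 / 0.54469475 = 0.3701.
Therefore phi_{33} = 0.3701.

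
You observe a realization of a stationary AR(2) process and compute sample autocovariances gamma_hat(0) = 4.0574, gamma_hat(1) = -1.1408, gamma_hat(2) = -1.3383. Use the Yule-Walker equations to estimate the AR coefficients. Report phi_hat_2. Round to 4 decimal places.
\hat\phi_{2} = -0.4440

The Yule-Walker equations for an AR(p) process read, in matrix form,
  Gamma_p phi = r_p,   with   (Gamma_p)_{ij} = gamma(|i - j|),
                       (r_p)_i = gamma(i),   i,j = 1..p.
Substitute the sample gammas (Toeplitz matrix and right-hand side of size 2):
  Gamma_p = [[4.0574, -1.1408], [-1.1408, 4.0574]]
  r_p     = [-1.1408, -1.3383]
Written out:
  4.0574 phi_1 - 1.1408 phi_2 = -1.1408
  -1.1408 phi_1 + 4.0574 phi_2 = -1.3383
Solve by Cramer's rule:
  det = gamma(0)^2 - gamma(1)^2 = (4.0574)^2 - (-1.1408)^2 = 16.46249476 - 1.30142464 = 15.16107012
  phi_hat_1 = [gamma(1) gamma(0) - gamma(1) gamma(2)] / det = [(-1.1408)(4.0574) - (-1.1408)(-1.3383)] / 15.16107012 = -6.15541456 / 15.16107012 = -0.406
  phi_hat_2 = [gamma(0) gamma(2) - gamma(1)^2] / det = [(4.0574)(-1.3383) - (-1.1408)^2] / 15.16107012 = -6.73144306 / 15.16107012 = -0.444
So phi_hat = [-0.4060, -0.4440].
Therefore phi_hat_2 = -0.4440.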